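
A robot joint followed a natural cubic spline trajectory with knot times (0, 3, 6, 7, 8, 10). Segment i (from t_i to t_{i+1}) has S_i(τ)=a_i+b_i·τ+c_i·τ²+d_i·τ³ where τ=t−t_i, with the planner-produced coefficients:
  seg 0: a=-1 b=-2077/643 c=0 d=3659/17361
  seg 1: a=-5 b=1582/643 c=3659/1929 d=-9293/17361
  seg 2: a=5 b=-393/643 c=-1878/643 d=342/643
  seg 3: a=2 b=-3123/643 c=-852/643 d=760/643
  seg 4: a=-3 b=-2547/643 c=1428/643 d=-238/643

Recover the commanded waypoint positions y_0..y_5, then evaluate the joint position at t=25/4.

y_0=-1 y_1=-5 y_2=5 y_3=2 y_4=-3 y_5=-5
S(25/4) = 96151/20576

y_0 = S_0(0) = a_0 = -1
y_1 = S_1(0) = a_1 = -5
y_2 = S_2(0) = a_2 = 5
y_3 = S_3(0) = a_3 = 2
y_4 = S_4(0) = a_4 = -3
y_5 = S_4(2) = -5
t_q=25/4 is in segment 2 (τ=1/4); S_2(τ)=96151/20576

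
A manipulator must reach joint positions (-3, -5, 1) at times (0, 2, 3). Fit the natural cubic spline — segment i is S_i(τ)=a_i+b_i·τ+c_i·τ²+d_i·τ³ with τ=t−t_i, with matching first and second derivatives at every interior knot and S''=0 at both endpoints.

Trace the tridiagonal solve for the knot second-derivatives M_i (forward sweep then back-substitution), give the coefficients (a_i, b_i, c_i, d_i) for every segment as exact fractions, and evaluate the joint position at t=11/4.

Δ: Δ0=-1, Δ1=6
row 1: diag=6, rhs=42; c'=1/6, d'=7
back: M1=7
M: M0=0, M1=7, M2=0
seg 0: a=-3, c=M0/2=0, d=(M1−M0)/(6·2)=7/12, b=Δ0−h0·(2M0+M1)/6=-10/3
seg 1: a=-5, c=M1/2=7/2, d=(M2−M1)/(6·1)=-7/6, b=Δ1−h1·(2M1+M2)/6=11/3
t_q=11/4 → seg 1, τ=3/4; S=-5+11/3·τ+7/2·τ²+-7/6·τ³=-99/128

  seg 0: a=-3 b=-10/3 c=0 d=7/12
  seg 1: a=-5 b=11/3 c=7/2 d=-7/6
S(11/4) = -99/128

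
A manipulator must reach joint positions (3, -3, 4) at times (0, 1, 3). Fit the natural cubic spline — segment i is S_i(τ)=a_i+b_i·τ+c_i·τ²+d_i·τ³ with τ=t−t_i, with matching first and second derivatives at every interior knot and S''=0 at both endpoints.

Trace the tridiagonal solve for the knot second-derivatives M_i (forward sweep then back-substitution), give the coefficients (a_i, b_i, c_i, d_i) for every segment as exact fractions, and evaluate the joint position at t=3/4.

Δ: Δ0=-6, Δ1=7/2
row 1: diag=6, rhs=57; c'=1/3, d'=19/2
back: M1=19/2
M: M0=0, M1=19/2, M2=0
seg 0: a=3, c=M0/2=0, d=(M1−M0)/(6·1)=19/12, b=Δ0−h0·(2M0+M1)/6=-91/12
seg 1: a=-3, c=M1/2=19/4, d=(M2−M1)/(6·2)=-19/24, b=Δ1−h1·(2M1+M2)/6=-17/6
t_q=3/4 → seg 0, τ=3/4; S=3+-91/12·τ+0·τ²+19/12·τ³=-517/256

  seg 0: a=3 b=-91/12 c=0 d=19/12
  seg 1: a=-3 b=-17/6 c=19/4 d=-19/24
S(3/4) = -517/256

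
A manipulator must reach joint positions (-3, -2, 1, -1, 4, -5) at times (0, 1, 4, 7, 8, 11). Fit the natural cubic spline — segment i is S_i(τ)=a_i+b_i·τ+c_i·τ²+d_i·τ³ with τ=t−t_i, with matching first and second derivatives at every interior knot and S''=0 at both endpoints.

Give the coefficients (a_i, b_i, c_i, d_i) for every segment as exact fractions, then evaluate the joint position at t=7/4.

  seg 0: a=-3 b=274/327 c=0 d=53/327
  seg 1: a=-2 b=433/327 c=53/109 d=-583/2943
  seg 2: a=1 b=-362/327 c=-424/327 d=472/981
  seg 3: a=-1 b=1342/327 c=992/327 d=-233/109
  seg 4: a=4 b=1229/327 c=-1105/327 d=1105/2943
S(7/4) = -5699/6976

Δ: Δ0=1, Δ1=1, Δ2=-2/3, Δ3=5, Δ4=-3
row 1: diag=8, rhs=0; c'=3/8, d'=0
row 2: denom=12−3·3/8=87/8; d'=(-10−3·0)/(87/8)=-80/87
row 3: denom=8−3·8/29=208/29; d'=(34−3·-80/87)/(208/29)=41/8
row 4: denom=8−1·29/208=1635/208; d'=(-48−1·41/8)/(1635/208)=-2210/327
back: M4=-2210/327
back: M3=41/8−29/208·-2210/327=1984/327
back: M2=-80/87−8/29·1984/327=-848/327
back: M1=0−3/8·-848/327=106/109
M: M0=0, M1=106/109, M2=-848/327, M3=1984/327, M4=-2210/327, M5=0
seg 0: a=-3, c=M0/2=0, d=(M1−M0)/(6·1)=53/327, b=Δ0−h0·(2M0+M1)/6=274/327
seg 1: a=-2, c=M1/2=53/109, d=(M2−M1)/(6·3)=-583/2943, b=Δ1−h1·(2M1+M2)/6=433/327
seg 2: a=1, c=M2/2=-424/327, d=(M3−M2)/(6·3)=472/981, b=Δ2−h2·(2M2+M3)/6=-362/327
seg 3: a=-1, c=M3/2=992/327, d=(M4−M3)/(6·1)=-233/109, b=Δ3−h3·(2M3+M4)/6=1342/327
seg 4: a=4, c=M4/2=-1105/327, d=(M5−M4)/(6·3)=1105/2943, b=Δ4−h4·(2M4+M5)/6=1229/327
t_q=7/4 → seg 1, τ=3/4; S=-2+433/327·τ+53/109·τ²+-583/2943·τ³=-5699/6976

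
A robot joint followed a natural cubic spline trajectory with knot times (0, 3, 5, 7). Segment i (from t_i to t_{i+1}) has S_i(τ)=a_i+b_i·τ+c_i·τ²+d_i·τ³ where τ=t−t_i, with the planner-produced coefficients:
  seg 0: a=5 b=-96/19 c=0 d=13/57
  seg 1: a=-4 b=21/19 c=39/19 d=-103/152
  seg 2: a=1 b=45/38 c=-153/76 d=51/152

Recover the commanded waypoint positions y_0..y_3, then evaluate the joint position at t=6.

y_0=5 y_1=-4 y_2=1 y_3=-2
S(6) = 77/152

y_0 = S_0(0) = a_0 = 5
y_1 = S_1(0) = a_1 = -4
y_2 = S_2(0) = a_2 = 1
y_3 = S_2(2) = -2
t_q=6 is in segment 2 (τ=1); S_2(τ)=77/152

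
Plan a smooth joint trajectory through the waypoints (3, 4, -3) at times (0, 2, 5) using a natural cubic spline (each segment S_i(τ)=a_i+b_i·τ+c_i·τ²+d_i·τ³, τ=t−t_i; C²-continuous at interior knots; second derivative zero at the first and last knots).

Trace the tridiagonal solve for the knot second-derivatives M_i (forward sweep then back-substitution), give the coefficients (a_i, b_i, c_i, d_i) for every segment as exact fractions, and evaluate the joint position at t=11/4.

Δ: Δ0=1/2, Δ1=-7/3
row 1: diag=10, rhs=-17; c'=3/10, d'=-17/10
back: M1=-17/10
M: M0=0, M1=-17/10, M2=0
seg 0: a=3, c=M0/2=0, d=(M1−M0)/(6·2)=-17/120, b=Δ0−h0·(2M0+M1)/6=16/15
seg 1: a=4, c=M1/2=-17/20, d=(M2−M1)/(6·3)=17/180, b=Δ1−h1·(2M1+M2)/6=-19/30
t_q=11/4 → seg 1, τ=3/4; S=4+-19/30·τ+-17/20·τ²+17/180·τ³=3951/1280

  seg 0: a=3 b=16/15 c=0 d=-17/120
  seg 1: a=4 b=-19/30 c=-17/20 d=17/180
S(11/4) = 3951/1280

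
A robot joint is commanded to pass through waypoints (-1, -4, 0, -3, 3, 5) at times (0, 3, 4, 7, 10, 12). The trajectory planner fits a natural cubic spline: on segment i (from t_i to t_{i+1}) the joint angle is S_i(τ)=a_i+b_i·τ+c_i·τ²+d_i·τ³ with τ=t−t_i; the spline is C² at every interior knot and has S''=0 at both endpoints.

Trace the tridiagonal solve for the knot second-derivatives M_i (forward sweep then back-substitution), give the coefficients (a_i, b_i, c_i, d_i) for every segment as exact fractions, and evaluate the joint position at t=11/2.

Δ: Δ0=-1, Δ1=4, Δ2=-1, Δ3=2, Δ4=1
row 1: diag=8, rhs=30; c'=1/8, d'=15/4
row 2: denom=8−1·1/8=63/8; d'=(-30−1·15/4)/(63/8)=-30/7
row 3: denom=12−3·8/21=76/7; d'=(18−3·-30/7)/(76/7)=54/19
row 4: denom=10−3·21/76=697/76; d'=(-6−3·54/19)/(697/76)=-1104/697
back: M4=-1104/697
back: M3=54/19−21/76·-1104/697=2286/697
back: M2=-30/7−8/21·2286/697=-3858/697
back: M1=15/4−1/8·-3858/697=3096/697
M: M0=0, M1=3096/697, M2=-3858/697, M3=2286/697, M4=-1104/697, M5=0
seg 0: a=-1, c=M0/2=0, d=(M1−M0)/(6·3)=172/697, b=Δ0−h0·(2M0+M1)/6=-2245/697
seg 1: a=-4, c=M1/2=1548/697, d=(M2−M1)/(6·1)=-1159/697, b=Δ1−h1·(2M1+M2)/6=2399/697
seg 2: a=0, c=M2/2=-1929/697, d=(M3−M2)/(6·3)=1024/2091, b=Δ2−h2·(2M2+M3)/6=2018/697
seg 3: a=-3, c=M3/2=1143/697, d=(M4−M3)/(6·3)=-565/2091, b=Δ3−h3·(2M3+M4)/6=-20/41
seg 4: a=3, c=M4/2=-552/697, d=(M5−M4)/(6·2)=92/697, b=Δ4−h4·(2M4+M5)/6=1433/697
t_q=11/2 → seg 2, τ=3/2; S=0+2018/697·τ+-1929/697·τ²+1024/2091·τ³=-645/2788

  seg 0: a=-1 b=-2245/697 c=0 d=172/697
  seg 1: a=-4 b=2399/697 c=1548/697 d=-1159/697
  seg 2: a=0 b=2018/697 c=-1929/697 d=1024/2091
  seg 3: a=-3 b=-20/41 c=1143/697 d=-565/2091
  seg 4: a=3 b=1433/697 c=-552/697 d=92/697
S(11/2) = -645/2788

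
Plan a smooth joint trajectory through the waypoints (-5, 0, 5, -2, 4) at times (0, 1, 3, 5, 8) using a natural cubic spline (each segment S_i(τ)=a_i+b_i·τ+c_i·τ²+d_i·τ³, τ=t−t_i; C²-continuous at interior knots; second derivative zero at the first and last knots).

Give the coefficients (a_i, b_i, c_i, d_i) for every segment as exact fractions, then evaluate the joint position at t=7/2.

  seg 0: a=-5 b=133/26 c=0 d=-3/26
  seg 1: a=0 b=62/13 c=-9/26 d=-41/104
  seg 2: a=5 b=-35/26 c=-141/52 d=85/104
  seg 3: a=-2 b=-31/13 c=57/26 d=-19/78
S(7/2) = 3121/832

Δ: Δ0=5, Δ1=5/2, Δ2=-7/2, Δ3=2
row 1: diag=6, rhs=-15; c'=1/3, d'=-5/2
row 2: denom=8−2·1/3=22/3; d'=(-36−2·-5/2)/(22/3)=-93/22
row 3: denom=10−2·3/11=104/11; d'=(33−2·-93/22)/(104/11)=57/13
back: M3=57/13
back: M2=-93/22−3/11·57/13=-141/26
back: M1=-5/2−1/3·-141/26=-9/13
M: M0=0, M1=-9/13, M2=-141/26, M3=57/13, M4=0
seg 0: a=-5, c=M0/2=0, d=(M1−M0)/(6·1)=-3/26, b=Δ0−h0·(2M0+M1)/6=133/26
seg 1: a=0, c=M1/2=-9/26, d=(M2−M1)/(6·2)=-41/104, b=Δ1−h1·(2M1+M2)/6=62/13
seg 2: a=5, c=M2/2=-141/52, d=(M3−M2)/(6·2)=85/104, b=Δ2−h2·(2M2+M3)/6=-35/26
seg 3: a=-2, c=M3/2=57/26, d=(M4−M3)/(6·3)=-19/78, b=Δ3−h3·(2M3+M4)/6=-31/13
t_q=7/2 → seg 2, τ=1/2; S=5+-35/26·τ+-141/52·τ²+85/104·τ³=3121/832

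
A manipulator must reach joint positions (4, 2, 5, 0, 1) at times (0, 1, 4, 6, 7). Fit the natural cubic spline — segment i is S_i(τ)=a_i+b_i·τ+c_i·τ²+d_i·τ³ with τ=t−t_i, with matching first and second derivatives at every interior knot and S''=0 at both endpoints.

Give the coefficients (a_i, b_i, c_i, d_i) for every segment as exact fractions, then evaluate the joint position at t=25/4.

  seg 0: a=4 b=-520/197 c=0 d=126/197
  seg 1: a=2 b=-142/197 c=378/197 d=-265/591
  seg 2: a=5 b=-259/197 c=-417/197 d=1201/1576
  seg 3: a=0 b=-251/394 c=1935/788 d=-645/788
S(25/4) = -937/50432

Δ: Δ0=-2, Δ1=1, Δ2=-5/2, Δ3=1
row 1: diag=8, rhs=18; c'=3/8, d'=9/4
row 2: denom=10−3·3/8=71/8; d'=(-21−3·9/4)/(71/8)=-222/71
row 3: denom=6−2·16/71=394/71; d'=(21−2·-222/71)/(394/71)=1935/394
back: M3=1935/394
back: M2=-222/71−16/71·1935/394=-834/197
back: M1=9/4−3/8·-834/197=756/197
M: M0=0, M1=756/197, M2=-834/197, M3=1935/394, M4=0
seg 0: a=4, c=M0/2=0, d=(M1−M0)/(6·1)=126/197, b=Δ0−h0·(2M0+M1)/6=-520/197
seg 1: a=2, c=M1/2=378/197, d=(M2−M1)/(6·3)=-265/591, b=Δ1−h1·(2M1+M2)/6=-142/197
seg 2: a=5, c=M2/2=-417/197, d=(M3−M2)/(6·2)=1201/1576, b=Δ2−h2·(2M2+M3)/6=-259/197
seg 3: a=0, c=M3/2=1935/788, d=(M4−M3)/(6·1)=-645/788, b=Δ3−h3·(2M3+M4)/6=-251/394
t_q=25/4 → seg 3, τ=1/4; S=0+-251/394·τ+1935/788·τ²+-645/788·τ³=-937/50432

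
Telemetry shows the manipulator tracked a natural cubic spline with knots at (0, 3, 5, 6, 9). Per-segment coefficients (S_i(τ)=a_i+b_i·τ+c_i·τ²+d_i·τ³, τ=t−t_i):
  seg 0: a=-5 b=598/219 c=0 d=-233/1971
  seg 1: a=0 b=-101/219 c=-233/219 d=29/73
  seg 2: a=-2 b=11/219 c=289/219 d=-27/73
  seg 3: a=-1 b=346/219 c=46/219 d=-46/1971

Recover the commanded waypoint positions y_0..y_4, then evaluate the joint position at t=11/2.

y_0 = S_0(0) = a_0 = -5
y_1 = S_1(0) = a_1 = 0
y_2 = S_2(0) = a_2 = -2
y_3 = S_3(0) = a_3 = -1
y_4 = S_3(3) = 5
t_q=11/2 is in segment 2 (τ=1/2); S_2(τ)=-2963/1752

y_0=-5 y_1=0 y_2=-2 y_3=-1 y_4=5
S(11/2) = -2963/1752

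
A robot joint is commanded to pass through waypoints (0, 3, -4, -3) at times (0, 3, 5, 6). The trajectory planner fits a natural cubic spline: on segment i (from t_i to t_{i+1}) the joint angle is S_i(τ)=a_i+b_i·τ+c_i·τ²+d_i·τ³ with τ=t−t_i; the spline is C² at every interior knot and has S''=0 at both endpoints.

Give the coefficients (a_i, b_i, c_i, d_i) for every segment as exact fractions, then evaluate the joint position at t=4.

  seg 0: a=0 b=41/14 c=0 d=-3/14
  seg 1: a=3 b=-20/7 c=-27/14 d=45/56
  seg 2: a=-4 b=-13/14 c=81/28 d=-27/28
S(4) = -55/56

Δ: Δ0=1, Δ1=-7/2, Δ2=1
row 1: diag=10, rhs=-27; c'=1/5, d'=-27/10
row 2: denom=6−2·1/5=28/5; d'=(27−2·-27/10)/(28/5)=81/14
back: M2=81/14
back: M1=-27/10−1/5·81/14=-27/7
M: M0=0, M1=-27/7, M2=81/14, M3=0
seg 0: a=0, c=M0/2=0, d=(M1−M0)/(6·3)=-3/14, b=Δ0−h0·(2M0+M1)/6=41/14
seg 1: a=3, c=M1/2=-27/14, d=(M2−M1)/(6·2)=45/56, b=Δ1−h1·(2M1+M2)/6=-20/7
seg 2: a=-4, c=M2/2=81/28, d=(M3−M2)/(6·1)=-27/28, b=Δ2−h2·(2M2+M3)/6=-13/14
t_q=4 → seg 1, τ=1; S=3+-20/7·τ+-27/14·τ²+45/56·τ³=-55/56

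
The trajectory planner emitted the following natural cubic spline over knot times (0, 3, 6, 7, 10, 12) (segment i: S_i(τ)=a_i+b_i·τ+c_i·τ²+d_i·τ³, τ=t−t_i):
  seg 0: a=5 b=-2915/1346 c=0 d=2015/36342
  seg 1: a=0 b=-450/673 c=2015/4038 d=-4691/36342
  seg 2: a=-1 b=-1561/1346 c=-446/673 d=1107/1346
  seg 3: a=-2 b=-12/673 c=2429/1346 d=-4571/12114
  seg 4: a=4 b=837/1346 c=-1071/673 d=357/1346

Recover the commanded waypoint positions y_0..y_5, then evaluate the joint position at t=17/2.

y_0=5 y_1=0 y_2=-1 y_3=-2 y_4=4 y_5=1
S(17/2) = 8185/10768

y_0 = S_0(0) = a_0 = 5
y_1 = S_1(0) = a_1 = 0
y_2 = S_2(0) = a_2 = -1
y_3 = S_3(0) = a_3 = -2
y_4 = S_4(0) = a_4 = 4
y_5 = S_4(2) = 1
t_q=17/2 is in segment 3 (τ=3/2); S_3(τ)=8185/10768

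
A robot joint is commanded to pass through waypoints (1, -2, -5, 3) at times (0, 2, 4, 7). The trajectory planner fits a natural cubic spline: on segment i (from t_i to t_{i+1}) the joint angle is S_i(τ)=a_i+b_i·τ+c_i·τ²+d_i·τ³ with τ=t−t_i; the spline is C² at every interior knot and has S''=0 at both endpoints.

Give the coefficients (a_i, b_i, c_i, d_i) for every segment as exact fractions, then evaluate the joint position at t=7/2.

Δ: Δ0=-3/2, Δ1=-3/2, Δ2=8/3
row 1: diag=8, rhs=0; c'=1/4, d'=0
row 2: denom=10−2·1/4=19/2; d'=(25−2·0)/(19/2)=50/19
back: M2=50/19
back: M1=0−1/4·50/19=-25/38
M: M0=0, M1=-25/38, M2=50/19, M3=0
seg 0: a=1, c=M0/2=0, d=(M1−M0)/(6·2)=-25/456, b=Δ0−h0·(2M0+M1)/6=-73/57
seg 1: a=-2, c=M1/2=-25/76, d=(M2−M1)/(6·2)=125/456, b=Δ1−h1·(2M1+M2)/6=-221/114
seg 2: a=-5, c=M2/2=25/19, d=(M3−M2)/(6·3)=-25/171, b=Δ2−h2·(2M2+M3)/6=2/57
t_q=7/2 → seg 1, τ=3/2; S=-2+-221/114·τ+-25/76·τ²+125/456·τ³=-5743/1216

  seg 0: a=1 b=-73/57 c=0 d=-25/456
  seg 1: a=-2 b=-221/114 c=-25/76 d=125/456
  seg 2: a=-5 b=2/57 c=25/19 d=-25/171
S(7/2) = -5743/1216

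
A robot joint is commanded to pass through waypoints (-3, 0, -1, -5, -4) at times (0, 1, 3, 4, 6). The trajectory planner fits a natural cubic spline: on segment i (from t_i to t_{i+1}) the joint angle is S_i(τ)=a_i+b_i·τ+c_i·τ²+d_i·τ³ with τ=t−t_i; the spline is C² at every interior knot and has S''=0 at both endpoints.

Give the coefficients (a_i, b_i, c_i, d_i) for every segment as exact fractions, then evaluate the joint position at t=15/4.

  seg 0: a=-3 b=1259/372 c=0 d=-143/372
  seg 1: a=0 b=415/186 c=-143/124 d=-79/744
  seg 2: a=-1 b=-340/93 c=-111/62 d=269/186
  seg 3: a=-5 b=-539/186 c=79/31 d=-79/186
S(15/4) = -16423/3968

Δ: Δ0=3, Δ1=-1/2, Δ2=-4, Δ3=1/2
row 1: diag=6, rhs=-21; c'=1/3, d'=-7/2
row 2: denom=6−2·1/3=16/3; d'=(-21−2·-7/2)/(16/3)=-21/8
row 3: denom=6−1·3/16=93/16; d'=(27−1·-21/8)/(93/16)=158/31
back: M3=158/31
back: M2=-21/8−3/16·158/31=-111/31
back: M1=-7/2−1/3·-111/31=-143/62
M: M0=0, M1=-143/62, M2=-111/31, M3=158/31, M4=0
seg 0: a=-3, c=M0/2=0, d=(M1−M0)/(6·1)=-143/372, b=Δ0−h0·(2M0+M1)/6=1259/372
seg 1: a=0, c=M1/2=-143/124, d=(M2−M1)/(6·2)=-79/744, b=Δ1−h1·(2M1+M2)/6=415/186
seg 2: a=-1, c=M2/2=-111/62, d=(M3−M2)/(6·1)=269/186, b=Δ2−h2·(2M2+M3)/6=-340/93
seg 3: a=-5, c=M3/2=79/31, d=(M4−M3)/(6·2)=-79/186, b=Δ3−h3·(2M3+M4)/6=-539/186
t_q=15/4 → seg 2, τ=3/4; S=-1+-340/93·τ+-111/62·τ²+269/186·τ³=-16423/3968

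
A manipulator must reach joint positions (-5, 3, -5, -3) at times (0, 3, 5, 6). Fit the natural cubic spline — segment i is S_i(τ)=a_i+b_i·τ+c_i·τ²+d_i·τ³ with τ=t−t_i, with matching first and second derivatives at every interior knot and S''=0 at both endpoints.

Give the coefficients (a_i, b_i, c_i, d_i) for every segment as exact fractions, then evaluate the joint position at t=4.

  seg 0: a=-5 b=229/42 c=0 d=-13/42
  seg 1: a=3 b=-61/21 c=-39/14 d=47/42
  seg 2: a=-5 b=-13/21 c=55/14 d=-55/42
S(4) = -11/7

Δ: Δ0=8/3, Δ1=-4, Δ2=2
row 1: diag=10, rhs=-40; c'=1/5, d'=-4
row 2: denom=6−2·1/5=28/5; d'=(36−2·-4)/(28/5)=55/7
back: M2=55/7
back: M1=-4−1/5·55/7=-39/7
M: M0=0, M1=-39/7, M2=55/7, M3=0
seg 0: a=-5, c=M0/2=0, d=(M1−M0)/(6·3)=-13/42, b=Δ0−h0·(2M0+M1)/6=229/42
seg 1: a=3, c=M1/2=-39/14, d=(M2−M1)/(6·2)=47/42, b=Δ1−h1·(2M1+M2)/6=-61/21
seg 2: a=-5, c=M2/2=55/14, d=(M3−M2)/(6·1)=-55/42, b=Δ2−h2·(2M2+M3)/6=-13/21
t_q=4 → seg 1, τ=1; S=3+-61/21·τ+-39/14·τ²+47/42·τ³=-11/7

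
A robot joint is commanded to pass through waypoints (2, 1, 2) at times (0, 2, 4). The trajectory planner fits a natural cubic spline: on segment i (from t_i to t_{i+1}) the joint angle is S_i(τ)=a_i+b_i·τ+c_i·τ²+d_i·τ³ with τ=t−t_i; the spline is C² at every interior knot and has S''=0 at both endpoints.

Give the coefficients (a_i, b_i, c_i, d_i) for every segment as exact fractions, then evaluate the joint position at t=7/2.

Δ: Δ0=-1/2, Δ1=1/2
row 1: diag=8, rhs=6; c'=1/4, d'=3/4
back: M1=3/4
M: M0=0, M1=3/4, M2=0
seg 0: a=2, c=M0/2=0, d=(M1−M0)/(6·2)=1/16, b=Δ0−h0·(2M0+M1)/6=-3/4
seg 1: a=1, c=M1/2=3/8, d=(M2−M1)/(6·2)=-1/16, b=Δ1−h1·(2M1+M2)/6=0
t_q=7/2 → seg 1, τ=3/2; S=1+0·τ+3/8·τ²+-1/16·τ³=209/128

  seg 0: a=2 b=-3/4 c=0 d=1/16
  seg 1: a=1 b=0 c=3/8 d=-1/16
S(7/2) = 209/128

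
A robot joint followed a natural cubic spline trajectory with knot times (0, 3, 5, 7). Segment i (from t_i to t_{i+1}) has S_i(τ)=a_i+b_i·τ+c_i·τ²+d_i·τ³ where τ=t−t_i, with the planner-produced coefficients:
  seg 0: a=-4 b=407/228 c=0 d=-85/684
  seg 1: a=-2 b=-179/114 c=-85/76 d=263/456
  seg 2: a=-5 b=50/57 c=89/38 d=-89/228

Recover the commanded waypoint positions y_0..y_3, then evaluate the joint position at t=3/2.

y_0=-4 y_1=-2 y_2=-5 y_3=3
S(3/2) = -1059/608

y_0 = S_0(0) = a_0 = -4
y_1 = S_1(0) = a_1 = -2
y_2 = S_2(0) = a_2 = -5
y_3 = S_2(2) = 3
t_q=3/2 is in segment 0 (τ=3/2); S_0(τ)=-1059/608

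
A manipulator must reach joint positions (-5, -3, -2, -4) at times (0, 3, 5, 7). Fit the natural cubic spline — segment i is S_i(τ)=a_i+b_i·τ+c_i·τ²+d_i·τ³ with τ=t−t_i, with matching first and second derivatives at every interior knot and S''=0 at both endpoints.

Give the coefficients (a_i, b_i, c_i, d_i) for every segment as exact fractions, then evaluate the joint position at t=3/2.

Δ: Δ0=2/3, Δ1=1/2, Δ2=-1
row 1: diag=10, rhs=-1; c'=1/5, d'=-1/10
row 2: denom=8−2·1/5=38/5; d'=(-9−2·-1/10)/(38/5)=-22/19
back: M2=-22/19
back: M1=-1/10−1/5·-22/19=5/38
M: M0=0, M1=5/38, M2=-22/19, M3=0
seg 0: a=-5, c=M0/2=0, d=(M1−M0)/(6·3)=5/684, b=Δ0−h0·(2M0+M1)/6=137/228
seg 1: a=-3, c=M1/2=5/76, d=(M2−M1)/(6·2)=-49/456, b=Δ1−h1·(2M1+M2)/6=91/114
seg 2: a=-2, c=M2/2=-11/19, d=(M3−M2)/(6·2)=11/114, b=Δ2−h2·(2M2+M3)/6=-13/57
t_q=3/2 → seg 0, τ=3/2; S=-5+137/228·τ+0·τ²+5/684·τ³=-2477/608

  seg 0: a=-5 b=137/228 c=0 d=5/684
  seg 1: a=-3 b=91/114 c=5/76 d=-49/456
  seg 2: a=-2 b=-13/57 c=-11/19 d=11/114
S(3/2) = -2477/608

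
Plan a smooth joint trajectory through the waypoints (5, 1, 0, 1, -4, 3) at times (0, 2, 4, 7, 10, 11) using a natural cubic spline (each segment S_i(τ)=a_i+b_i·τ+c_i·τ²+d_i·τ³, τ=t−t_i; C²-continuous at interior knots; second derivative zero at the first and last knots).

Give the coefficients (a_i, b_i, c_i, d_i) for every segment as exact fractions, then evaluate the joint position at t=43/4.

  seg 0: a=5 b=-3418/1509 c=0 d=100/1509
  seg 1: a=1 b=-2218/1509 c=200/503 d=527/12072
  seg 2: a=0 b=1945/3018 c=1327/2012 d=-4607/18108
  seg 3: a=1 b=-13687/6036 c=-820/503 d=3683/6036
  seg 4: a=-4 b=13357/3018 c=7769/2012 d=-7769/6036
S(43/4) = 122115/128768

Δ: Δ0=-2, Δ1=-1/2, Δ2=1/3, Δ3=-5/3, Δ4=7
row 1: diag=8, rhs=9; c'=1/4, d'=9/8
row 2: denom=10−2·1/4=19/2; d'=(5−2·9/8)/(19/2)=11/38
row 3: denom=12−3·6/19=210/19; d'=(-12−3·11/38)/(210/19)=-163/140
row 4: denom=8−3·19/70=503/70; d'=(52−3·-163/140)/(503/70)=7769/1006
back: M4=7769/1006
back: M3=-163/140−19/70·7769/1006=-1640/503
back: M2=11/38−6/19·-1640/503=1327/1006
back: M1=9/8−1/4·1327/1006=400/503
M: M0=0, M1=400/503, M2=1327/1006, M3=-1640/503, M4=7769/1006, M5=0
seg 0: a=5, c=M0/2=0, d=(M1−M0)/(6·2)=100/1509, b=Δ0−h0·(2M0+M1)/6=-3418/1509
seg 1: a=1, c=M1/2=200/503, d=(M2−M1)/(6·2)=527/12072, b=Δ1−h1·(2M1+M2)/6=-2218/1509
seg 2: a=0, c=M2/2=1327/2012, d=(M3−M2)/(6·3)=-4607/18108, b=Δ2−h2·(2M2+M3)/6=1945/3018
seg 3: a=1, c=M3/2=-820/503, d=(M4−M3)/(6·3)=3683/6036, b=Δ3−h3·(2M3+M4)/6=-13687/6036
seg 4: a=-4, c=M4/2=7769/2012, d=(M5−M4)/(6·1)=-7769/6036, b=Δ4−h4·(2M4+M5)/6=13357/3018
t_q=43/4 → seg 4, τ=3/4; S=-4+13357/3018·τ+7769/2012·τ²+-7769/6036·τ³=122115/128768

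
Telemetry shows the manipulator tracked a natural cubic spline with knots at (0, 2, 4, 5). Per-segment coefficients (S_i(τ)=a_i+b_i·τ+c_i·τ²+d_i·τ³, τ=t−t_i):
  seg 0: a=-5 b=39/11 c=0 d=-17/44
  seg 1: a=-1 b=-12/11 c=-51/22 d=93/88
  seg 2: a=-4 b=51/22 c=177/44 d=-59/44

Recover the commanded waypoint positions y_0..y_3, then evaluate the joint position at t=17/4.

y_0 = S_0(0) = a_0 = -5
y_1 = S_1(0) = a_1 = -1
y_2 = S_2(0) = a_2 = -4
y_3 = S_2(1) = 1
t_q=17/4 is in segment 2 (τ=1/4); S_2(τ)=-8983/2816

y_0=-5 y_1=-1 y_2=-4 y_3=1
S(17/4) = -8983/2816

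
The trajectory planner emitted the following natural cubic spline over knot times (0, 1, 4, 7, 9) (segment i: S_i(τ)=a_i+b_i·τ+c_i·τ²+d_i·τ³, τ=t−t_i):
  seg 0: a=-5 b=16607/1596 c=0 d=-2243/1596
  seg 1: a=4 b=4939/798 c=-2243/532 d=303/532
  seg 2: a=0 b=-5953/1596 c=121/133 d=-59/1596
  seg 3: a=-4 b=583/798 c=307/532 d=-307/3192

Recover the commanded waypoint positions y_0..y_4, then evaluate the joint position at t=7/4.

y_0 = S_0(0) = a_0 = -5
y_1 = S_1(0) = a_1 = 4
y_2 = S_2(0) = a_2 = 0
y_3 = S_3(0) = a_3 = -4
y_4 = S_3(2) = -1
t_q=7/4 is in segment 1 (τ=3/4); S_1(τ)=11667/1792

y_0=-5 y_1=4 y_2=0 y_3=-4 y_4=-1
S(7/4) = 11667/1792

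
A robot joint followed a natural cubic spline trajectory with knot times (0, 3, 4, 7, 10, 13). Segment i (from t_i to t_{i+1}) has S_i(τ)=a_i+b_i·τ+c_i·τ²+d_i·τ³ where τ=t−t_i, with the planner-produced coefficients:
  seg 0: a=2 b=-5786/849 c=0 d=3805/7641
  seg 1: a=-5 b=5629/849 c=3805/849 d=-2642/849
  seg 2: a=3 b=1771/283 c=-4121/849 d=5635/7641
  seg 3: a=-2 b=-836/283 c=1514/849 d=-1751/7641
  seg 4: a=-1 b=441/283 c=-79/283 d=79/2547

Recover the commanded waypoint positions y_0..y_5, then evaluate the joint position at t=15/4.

y_0 = S_0(0) = a_0 = 2
y_1 = S_1(0) = a_1 = -5
y_2 = S_2(0) = a_2 = 3
y_3 = S_3(0) = a_3 = -2
y_4 = S_4(0) = a_4 = -1
y_5 = S_4(3) = 2
t_q=15/4 is in segment 1 (τ=3/4); S_1(τ)=10693/9056

y_0=2 y_1=-5 y_2=3 y_3=-2 y_4=-1 y_5=2
S(15/4) = 10693/9056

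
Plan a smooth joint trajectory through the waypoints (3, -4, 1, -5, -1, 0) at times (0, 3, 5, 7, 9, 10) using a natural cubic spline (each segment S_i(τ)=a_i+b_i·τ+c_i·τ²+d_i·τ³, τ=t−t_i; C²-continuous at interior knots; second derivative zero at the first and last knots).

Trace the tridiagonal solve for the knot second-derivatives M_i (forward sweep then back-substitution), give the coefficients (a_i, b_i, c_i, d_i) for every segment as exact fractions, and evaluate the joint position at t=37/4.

  seg 0: a=3 b=-1297/291 c=0 d=206/873
  seg 1: a=-4 b=557/291 c=206/97 d=-2131/2328
  seg 2: a=1 b=-335/582 c=-1307/388 d=1255/1164
  seg 3: a=-5 b=-647/582 c=1203/388 d=-899/1164
  seg 4: a=-1 b=1177/582 c=-595/388 d=595/1164
S(37/4) = -14459/24832

Δ: Δ0=-7/3, Δ1=5/2, Δ2=-3, Δ3=2, Δ4=1
row 1: diag=10, rhs=29; c'=1/5, d'=29/10
row 2: denom=8−2·1/5=38/5; d'=(-33−2·29/10)/(38/5)=-97/19
row 3: denom=8−2·5/19=142/19; d'=(30−2·-97/19)/(142/19)=382/71
row 4: denom=6−2·19/71=388/71; d'=(-6−2·382/71)/(388/71)=-595/194
back: M4=-595/194
back: M3=382/71−19/71·-595/194=1203/194
back: M2=-97/19−5/19·1203/194=-1307/194
back: M1=29/10−1/5·-1307/194=412/97
M: M0=0, M1=412/97, M2=-1307/194, M3=1203/194, M4=-595/194, M5=0
seg 0: a=3, c=M0/2=0, d=(M1−M0)/(6·3)=206/873, b=Δ0−h0·(2M0+M1)/6=-1297/291
seg 1: a=-4, c=M1/2=206/97, d=(M2−M1)/(6·2)=-2131/2328, b=Δ1−h1·(2M1+M2)/6=557/291
seg 2: a=1, c=M2/2=-1307/388, d=(M3−M2)/(6·2)=1255/1164, b=Δ2−h2·(2M2+M3)/6=-335/582
seg 3: a=-5, c=M3/2=1203/388, d=(M4−M3)/(6·2)=-899/1164, b=Δ3−h3·(2M3+M4)/6=-647/582
seg 4: a=-1, c=M4/2=-595/388, d=(M5−M4)/(6·1)=595/1164, b=Δ4−h4·(2M4+M5)/6=1177/582
t_q=37/4 → seg 4, τ=1/4; S=-1+1177/582·τ+-595/388·τ²+595/1164·τ³=-14459/24832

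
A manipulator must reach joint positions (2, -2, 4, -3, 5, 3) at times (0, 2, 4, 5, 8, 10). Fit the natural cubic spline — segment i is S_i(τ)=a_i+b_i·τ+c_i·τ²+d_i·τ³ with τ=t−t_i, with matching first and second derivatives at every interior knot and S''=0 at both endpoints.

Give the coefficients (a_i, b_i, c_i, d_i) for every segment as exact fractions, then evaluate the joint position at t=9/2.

Δ: Δ0=-2, Δ1=3, Δ2=-7, Δ3=8/3, Δ4=-1
row 1: diag=8, rhs=30; c'=1/4, d'=15/4
row 2: denom=6−2·1/4=11/2; d'=(-60−2·15/4)/(11/2)=-135/11
row 3: denom=8−1·2/11=86/11; d'=(58−1·-135/11)/(86/11)=773/86
row 4: denom=10−3·33/86=761/86; d'=(-22−3·773/86)/(761/86)=-4211/761
back: M4=-4211/761
back: M3=773/86−33/86·-4211/761=8456/761
back: M2=-135/11−2/11·8456/761=-10877/761
back: M1=15/4−1/4·-10877/761=5573/761
M: M0=0, M1=5573/761, M2=-10877/761, M3=8456/761, M4=-4211/761, M5=0
seg 0: a=2, c=M0/2=0, d=(M1−M0)/(6·2)=5573/9132, b=Δ0−h0·(2M0+M1)/6=-10139/2283
seg 1: a=-2, c=M1/2=5573/1522, d=(M2−M1)/(6·2)=-8225/4566, b=Δ1−h1·(2M1+M2)/6=6580/2283
seg 2: a=4, c=M2/2=-10877/1522, d=(M3−M2)/(6·1)=19333/4566, b=Δ2−h2·(2M2+M3)/6=-9332/2283
seg 3: a=-3, c=M3/2=4228/761, d=(M4−M3)/(6·3)=-12667/13698, b=Δ3−h3·(2M3+M4)/6=-25927/4566
seg 4: a=5, c=M4/2=-4211/1522, d=(M5−M4)/(6·2)=4211/9132, b=Δ4−h4·(2M4+M5)/6=6139/2283
t_q=9/2 → seg 2, τ=1/2; S=4+-9332/2283·τ+-10877/1522·τ²+19333/4566·τ³=8509/12176

  seg 0: a=2 b=-10139/2283 c=0 d=5573/9132
  seg 1: a=-2 b=6580/2283 c=5573/1522 d=-8225/4566
  seg 2: a=4 b=-9332/2283 c=-10877/1522 d=19333/4566
  seg 3: a=-3 b=-25927/4566 c=4228/761 d=-12667/13698
  seg 4: a=5 b=6139/2283 c=-4211/1522 d=4211/9132
S(9/2) = 8509/12176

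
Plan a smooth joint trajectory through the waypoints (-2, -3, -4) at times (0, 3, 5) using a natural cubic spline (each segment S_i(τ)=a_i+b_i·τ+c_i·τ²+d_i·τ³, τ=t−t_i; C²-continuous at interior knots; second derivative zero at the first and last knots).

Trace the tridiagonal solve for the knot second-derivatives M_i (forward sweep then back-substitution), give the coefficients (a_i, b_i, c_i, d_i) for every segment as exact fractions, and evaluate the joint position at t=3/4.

Δ: Δ0=-1/3, Δ1=-1/2
row 1: diag=10, rhs=-1; c'=1/5, d'=-1/10
back: M1=-1/10
M: M0=0, M1=-1/10, M2=0
seg 0: a=-2, c=M0/2=0, d=(M1−M0)/(6·3)=-1/180, b=Δ0−h0·(2M0+M1)/6=-17/60
seg 1: a=-3, c=M1/2=-1/20, d=(M2−M1)/(6·2)=1/120, b=Δ1−h1·(2M1+M2)/6=-13/30
t_q=3/4 → seg 0, τ=3/4; S=-2+-17/60·τ+0·τ²+-1/180·τ³=-567/256

  seg 0: a=-2 b=-17/60 c=0 d=-1/180
  seg 1: a=-3 b=-13/30 c=-1/20 d=1/120
S(3/4) = -567/256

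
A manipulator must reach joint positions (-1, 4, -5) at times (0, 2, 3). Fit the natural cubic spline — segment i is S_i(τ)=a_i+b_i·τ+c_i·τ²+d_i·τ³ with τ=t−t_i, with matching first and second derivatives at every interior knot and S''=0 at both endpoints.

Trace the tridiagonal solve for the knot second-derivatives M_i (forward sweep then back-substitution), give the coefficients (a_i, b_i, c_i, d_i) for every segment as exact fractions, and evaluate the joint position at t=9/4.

Δ: Δ0=5/2, Δ1=-9
row 1: diag=6, rhs=-69; c'=1/6, d'=-23/2
back: M1=-23/2
M: M0=0, M1=-23/2, M2=0
seg 0: a=-1, c=M0/2=0, d=(M1−M0)/(6·2)=-23/24, b=Δ0−h0·(2M0+M1)/6=19/3
seg 1: a=4, c=M1/2=-23/4, d=(M2−M1)/(6·1)=23/12, b=Δ1−h1·(2M1+M2)/6=-31/6
t_q=9/4 → seg 1, τ=1/4; S=4+-31/6·τ+-23/4·τ²+23/12·τ³=609/256

  seg 0: a=-1 b=19/3 c=0 d=-23/24
  seg 1: a=4 b=-31/6 c=-23/4 d=23/12
S(9/4) = 609/256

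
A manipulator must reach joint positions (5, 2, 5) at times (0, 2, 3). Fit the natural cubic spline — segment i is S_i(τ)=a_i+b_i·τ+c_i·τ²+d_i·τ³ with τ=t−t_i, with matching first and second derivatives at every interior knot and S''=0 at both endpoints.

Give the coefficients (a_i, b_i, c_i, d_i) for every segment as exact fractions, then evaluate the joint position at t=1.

  seg 0: a=5 b=-3 c=0 d=3/8
  seg 1: a=2 b=3/2 c=9/4 d=-3/4
S(1) = 19/8

Δ: Δ0=-3/2, Δ1=3
row 1: diag=6, rhs=27; c'=1/6, d'=9/2
back: M1=9/2
M: M0=0, M1=9/2, M2=0
seg 0: a=5, c=M0/2=0, d=(M1−M0)/(6·2)=3/8, b=Δ0−h0·(2M0+M1)/6=-3
seg 1: a=2, c=M1/2=9/4, d=(M2−M1)/(6·1)=-3/4, b=Δ1−h1·(2M1+M2)/6=3/2
t_q=1 → seg 0, τ=1; S=5+-3·τ+0·τ²+3/8·τ³=19/8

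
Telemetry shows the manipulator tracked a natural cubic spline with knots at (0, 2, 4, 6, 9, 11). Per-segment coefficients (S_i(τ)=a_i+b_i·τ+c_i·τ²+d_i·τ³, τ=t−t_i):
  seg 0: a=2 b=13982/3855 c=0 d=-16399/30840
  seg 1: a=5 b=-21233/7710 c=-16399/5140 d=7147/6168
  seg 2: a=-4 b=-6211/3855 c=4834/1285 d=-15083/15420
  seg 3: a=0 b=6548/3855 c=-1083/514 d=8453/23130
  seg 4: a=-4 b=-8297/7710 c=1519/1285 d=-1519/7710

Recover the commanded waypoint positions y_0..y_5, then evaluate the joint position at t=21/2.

y_0=2 y_1=5 y_2=-4 y_3=0 y_4=-4 y_5=-3
S(21/2) = -14883/4112

y_0 = S_0(0) = a_0 = 2
y_1 = S_1(0) = a_1 = 5
y_2 = S_2(0) = a_2 = -4
y_3 = S_3(0) = a_3 = 0
y_4 = S_4(0) = a_4 = -4
y_5 = S_4(2) = -3
t_q=21/2 is in segment 4 (τ=3/2); S_4(τ)=-14883/4112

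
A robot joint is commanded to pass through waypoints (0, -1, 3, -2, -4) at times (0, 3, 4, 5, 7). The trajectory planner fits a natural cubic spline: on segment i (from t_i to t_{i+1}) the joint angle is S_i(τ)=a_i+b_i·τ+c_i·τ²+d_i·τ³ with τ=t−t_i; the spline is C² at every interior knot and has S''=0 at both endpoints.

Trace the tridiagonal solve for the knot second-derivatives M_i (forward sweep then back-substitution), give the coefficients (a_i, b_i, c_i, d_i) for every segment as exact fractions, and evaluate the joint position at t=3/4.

  seg 0: a=0 b=-1597/534 c=0 d=473/1602
  seg 1: a=-1 b=1330/267 c=473/178 d=-1943/534
  seg 2: a=3 b=-331/534 c=-735/89 d=2071/534
  seg 3: a=-2 b=-1469/267 c=601/178 d=-601/1068
S(3/4) = -24133/11392

Δ: Δ0=-1/3, Δ1=4, Δ2=-5, Δ3=-1
row 1: diag=8, rhs=26; c'=1/8, d'=13/4
row 2: denom=4−1·1/8=31/8; d'=(-54−1·13/4)/(31/8)=-458/31
row 3: denom=6−1·8/31=178/31; d'=(24−1·-458/31)/(178/31)=601/89
back: M3=601/89
back: M2=-458/31−8/31·601/89=-1470/89
back: M1=13/4−1/8·-1470/89=473/89
M: M0=0, M1=473/89, M2=-1470/89, M3=601/89, M4=0
seg 0: a=0, c=M0/2=0, d=(M1−M0)/(6·3)=473/1602, b=Δ0−h0·(2M0+M1)/6=-1597/534
seg 1: a=-1, c=M1/2=473/178, d=(M2−M1)/(6·1)=-1943/534, b=Δ1−h1·(2M1+M2)/6=1330/267
seg 2: a=3, c=M2/2=-735/89, d=(M3−M2)/(6·1)=2071/534, b=Δ2−h2·(2M2+M3)/6=-331/534
seg 3: a=-2, c=M3/2=601/178, d=(M4−M3)/(6·2)=-601/1068, b=Δ3−h3·(2M3+M4)/6=-1469/267
t_q=3/4 → seg 0, τ=3/4; S=0+-1597/534·τ+0·τ²+473/1602·τ³=-24133/11392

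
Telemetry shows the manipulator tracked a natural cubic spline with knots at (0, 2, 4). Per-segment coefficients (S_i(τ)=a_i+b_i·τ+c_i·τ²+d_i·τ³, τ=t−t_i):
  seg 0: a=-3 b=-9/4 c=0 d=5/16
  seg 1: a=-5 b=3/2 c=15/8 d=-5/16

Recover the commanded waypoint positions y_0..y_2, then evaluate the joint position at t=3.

y_0 = S_0(0) = a_0 = -3
y_1 = S_1(0) = a_1 = -5
y_2 = S_1(2) = 3
t_q=3 is in segment 1 (τ=1); S_1(τ)=-31/16

y_0=-3 y_1=-5 y_2=3
S(3) = -31/16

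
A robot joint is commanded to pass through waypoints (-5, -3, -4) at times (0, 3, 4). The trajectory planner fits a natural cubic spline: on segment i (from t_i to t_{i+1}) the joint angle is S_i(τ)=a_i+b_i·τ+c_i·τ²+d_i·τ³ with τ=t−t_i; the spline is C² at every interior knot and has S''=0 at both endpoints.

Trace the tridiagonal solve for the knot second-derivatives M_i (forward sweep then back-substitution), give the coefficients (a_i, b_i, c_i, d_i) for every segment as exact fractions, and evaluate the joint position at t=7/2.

Δ: Δ0=2/3, Δ1=-1
row 1: diag=8, rhs=-10; c'=1/8, d'=-5/4
back: M1=-5/4
M: M0=0, M1=-5/4, M2=0
seg 0: a=-5, c=M0/2=0, d=(M1−M0)/(6·3)=-5/72, b=Δ0−h0·(2M0+M1)/6=31/24
seg 1: a=-3, c=M1/2=-5/8, d=(M2−M1)/(6·1)=5/24, b=Δ1−h1·(2M1+M2)/6=-7/12
t_q=7/2 → seg 1, τ=1/2; S=-3+-7/12·τ+-5/8·τ²+5/24·τ³=-219/64

  seg 0: a=-5 b=31/24 c=0 d=-5/72
  seg 1: a=-3 b=-7/12 c=-5/8 d=5/24
S(7/2) = -219/64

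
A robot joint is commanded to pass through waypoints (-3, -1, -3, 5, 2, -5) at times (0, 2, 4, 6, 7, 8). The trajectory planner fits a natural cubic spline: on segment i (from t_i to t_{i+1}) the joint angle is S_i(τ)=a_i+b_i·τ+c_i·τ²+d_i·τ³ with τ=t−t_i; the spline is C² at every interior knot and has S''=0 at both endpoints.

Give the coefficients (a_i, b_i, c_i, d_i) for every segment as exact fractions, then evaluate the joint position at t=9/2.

  seg 0: a=-3 b=644/313 c=0 d=-331/1252
  seg 1: a=-1 b=-349/313 c=-993/626 d=1029/1252
  seg 2: a=-3 b=752/313 c=1047/313 d=-797/626
  seg 3: a=5 b=158/313 c=-1344/313 d=247/313
  seg 4: a=2 b=-1789/313 c=-603/313 d=201/313
S(9/2) = -5617/5008

Δ: Δ0=1, Δ1=-1, Δ2=4, Δ3=-3, Δ4=-7
row 1: diag=8, rhs=-12; c'=1/4, d'=-3/2
row 2: denom=8−2·1/4=15/2; d'=(30−2·-3/2)/(15/2)=22/5
row 3: denom=6−2·4/15=82/15; d'=(-42−2·22/5)/(82/15)=-381/41
row 4: denom=4−1·15/82=313/82; d'=(-24−1·-381/41)/(313/82)=-1206/313
back: M4=-1206/313
back: M3=-381/41−15/82·-1206/313=-2688/313
back: M2=22/5−4/15·-2688/313=2094/313
back: M1=-3/2−1/4·2094/313=-993/313
M: M0=0, M1=-993/313, M2=2094/313, M3=-2688/313, M4=-1206/313, M5=0
seg 0: a=-3, c=M0/2=0, d=(M1−M0)/(6·2)=-331/1252, b=Δ0−h0·(2M0+M1)/6=644/313
seg 1: a=-1, c=M1/2=-993/626, d=(M2−M1)/(6·2)=1029/1252, b=Δ1−h1·(2M1+M2)/6=-349/313
seg 2: a=-3, c=M2/2=1047/313, d=(M3−M2)/(6·2)=-797/626, b=Δ2−h2·(2M2+M3)/6=752/313
seg 3: a=5, c=M3/2=-1344/313, d=(M4−M3)/(6·1)=247/313, b=Δ3−h3·(2M3+M4)/6=158/313
seg 4: a=2, c=M4/2=-603/313, d=(M5−M4)/(6·1)=201/313, b=Δ4−h4·(2M4+M5)/6=-1789/313
t_q=9/2 → seg 2, τ=1/2; S=-3+752/313·τ+1047/313·τ²+-797/626·τ³=-5617/5008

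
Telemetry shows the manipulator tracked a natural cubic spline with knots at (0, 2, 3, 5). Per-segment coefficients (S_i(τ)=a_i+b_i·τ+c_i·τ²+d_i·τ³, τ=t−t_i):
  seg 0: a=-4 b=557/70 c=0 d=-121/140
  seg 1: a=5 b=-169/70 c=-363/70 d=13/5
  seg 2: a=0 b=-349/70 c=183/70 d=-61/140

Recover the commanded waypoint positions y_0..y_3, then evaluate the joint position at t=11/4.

y_0 = S_0(0) = a_0 = -4
y_1 = S_1(0) = a_1 = 5
y_2 = S_2(0) = a_2 = 0
y_3 = S_2(2) = -3
t_q=11/4 is in segment 1 (τ=3/4); S_1(τ)=3067/2240

y_0=-4 y_1=5 y_2=0 y_3=-3
S(11/4) = 3067/2240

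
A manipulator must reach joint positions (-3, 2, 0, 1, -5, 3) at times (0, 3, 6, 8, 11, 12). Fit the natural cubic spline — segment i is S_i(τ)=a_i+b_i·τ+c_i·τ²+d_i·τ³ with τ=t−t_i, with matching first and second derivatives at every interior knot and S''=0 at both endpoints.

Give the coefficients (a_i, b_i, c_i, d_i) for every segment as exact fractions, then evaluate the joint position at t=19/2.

Δ: Δ0=5/3, Δ1=-2/3, Δ2=1/2, Δ3=-2, Δ4=8
row 1: diag=12, rhs=-14; c'=1/4, d'=-7/6
row 2: denom=10−3·1/4=37/4; d'=(7−3·-7/6)/(37/4)=42/37
row 3: denom=10−2·8/37=354/37; d'=(-15−2·42/37)/(354/37)=-213/118
row 4: denom=8−3·37/118=833/118; d'=(60−3·-213/118)/(833/118)=7719/833
back: M4=7719/833
back: M3=-213/118−37/118·7719/833=-3924/833
back: M2=42/37−8/37·-3924/833=1794/833
back: M1=-7/6−1/4·1794/833=-4261/2499
M: M0=0, M1=-4261/2499, M2=1794/833, M3=-3924/833, M4=7719/833, M5=0
seg 0: a=-3, c=M0/2=0, d=(M1−M0)/(6·3)=-4261/44982, b=Δ0−h0·(2M0+M1)/6=4197/1666
seg 1: a=2, c=M1/2=-4261/4998, d=(M2−M1)/(6·3)=9643/44982, b=Δ1−h1·(2M1+M2)/6=-32/833
seg 2: a=0, c=M2/2=897/833, d=(M3−M2)/(6·2)=-953/1666, b=Δ2−h2·(2M2+M3)/6=151/238
seg 3: a=1, c=M3/2=-1962/833, d=(M4−M3)/(6·3)=3881/4998, b=Δ3−h3·(2M3+M4)/6=-3203/1666
seg 4: a=-5, c=M4/2=7719/1666, d=(M5−M4)/(6·1)=-2573/1666, b=Δ4−h4·(2M4+M5)/6=4091/833
t_q=19/2 → seg 3, τ=3/2; S=1+-3203/1666·τ+-1962/833·τ²+3881/4998·τ³=-60811/13328

  seg 0: a=-3 b=4197/1666 c=0 d=-4261/44982
  seg 1: a=2 b=-32/833 c=-4261/4998 d=9643/44982
  seg 2: a=0 b=151/238 c=897/833 d=-953/1666
  seg 3: a=1 b=-3203/1666 c=-1962/833 d=3881/4998
  seg 4: a=-5 b=4091/833 c=7719/1666 d=-2573/1666
S(19/2) = -60811/13328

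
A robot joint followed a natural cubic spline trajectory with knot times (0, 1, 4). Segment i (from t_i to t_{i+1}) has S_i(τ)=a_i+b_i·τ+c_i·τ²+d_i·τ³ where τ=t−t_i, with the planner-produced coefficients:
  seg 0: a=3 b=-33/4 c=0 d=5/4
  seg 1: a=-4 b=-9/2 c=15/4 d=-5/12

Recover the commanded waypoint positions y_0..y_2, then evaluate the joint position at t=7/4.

y_0 = S_0(0) = a_0 = 3
y_1 = S_1(0) = a_1 = -4
y_2 = S_1(3) = 5
t_q=7/4 is in segment 1 (τ=3/4); S_1(τ)=-1393/256

y_0=3 y_1=-4 y_2=5
S(7/4) = -1393/256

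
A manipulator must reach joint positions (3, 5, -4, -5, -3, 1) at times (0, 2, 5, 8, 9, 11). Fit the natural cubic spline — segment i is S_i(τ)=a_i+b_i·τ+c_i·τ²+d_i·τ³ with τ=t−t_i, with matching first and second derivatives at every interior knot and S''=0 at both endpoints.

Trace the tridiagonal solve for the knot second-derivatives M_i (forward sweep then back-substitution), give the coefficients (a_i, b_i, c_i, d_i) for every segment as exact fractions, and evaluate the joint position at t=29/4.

Δ: Δ0=1, Δ1=-3, Δ2=-1/3, Δ3=2, Δ4=2
row 1: diag=10, rhs=-24; c'=3/10, d'=-12/5
row 2: denom=12−3·3/10=111/10; d'=(16−3·-12/5)/(111/10)=232/111
row 3: denom=8−3·10/37=266/37; d'=(14−3·232/111)/(266/37)=143/133
row 4: denom=6−1·37/266=1559/266; d'=(0−1·143/133)/(1559/266)=-286/1559
back: M4=-286/1559
back: M3=143/133−37/266·-286/1559=1716/1559
back: M2=232/111−10/37·1716/1559=8384/4677
back: M1=-12/5−3/10·8384/4677=-4580/1559
M: M0=0, M1=-4580/1559, M2=8384/4677, M3=1716/1559, M4=-286/1559, M5=0
seg 0: a=3, c=M0/2=0, d=(M1−M0)/(6·2)=-1145/4677, b=Δ0−h0·(2M0+M1)/6=9257/4677
seg 1: a=5, c=M1/2=-2290/1559, d=(M2−M1)/(6·3)=11062/42093, b=Δ1−h1·(2M1+M2)/6=-4483/4677
seg 2: a=-4, c=M2/2=4192/4677, d=(M3−M2)/(6·3)=-1618/42093, b=Δ2−h2·(2M2+M3)/6=-12517/4677
seg 3: a=-5, c=M3/2=858/1559, d=(M4−M3)/(6·1)=-1001/4677, b=Δ3−h3·(2M3+M4)/6=7781/4677
seg 4: a=-3, c=M4/2=-143/1559, d=(M5−M4)/(6·2)=143/9354, b=Δ4−h4·(2M4+M5)/6=9926/4677
t_q=29/4 → seg 2, τ=9/4; S=-4+-12517/4677·τ+4192/4677·τ²+-1618/42093·τ³=-295435/49888

  seg 0: a=3 b=9257/4677 c=0 d=-1145/4677
  seg 1: a=5 b=-4483/4677 c=-2290/1559 d=11062/42093
  seg 2: a=-4 b=-12517/4677 c=4192/4677 d=-1618/42093
  seg 3: a=-5 b=7781/4677 c=858/1559 d=-1001/4677
  seg 4: a=-3 b=9926/4677 c=-143/1559 d=143/9354
S(29/4) = -295435/49888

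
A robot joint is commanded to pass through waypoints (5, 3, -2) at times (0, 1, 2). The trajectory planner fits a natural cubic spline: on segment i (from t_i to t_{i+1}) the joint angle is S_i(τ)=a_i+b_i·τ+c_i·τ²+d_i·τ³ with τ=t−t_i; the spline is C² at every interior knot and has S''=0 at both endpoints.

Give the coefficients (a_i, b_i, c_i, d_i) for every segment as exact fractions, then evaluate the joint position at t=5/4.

Δ: Δ0=-2, Δ1=-5
row 1: diag=4, rhs=-18; c'=1/4, d'=-9/2
back: M1=-9/2
M: M0=0, M1=-9/2, M2=0
seg 0: a=5, c=M0/2=0, d=(M1−M0)/(6·1)=-3/4, b=Δ0−h0·(2M0+M1)/6=-5/4
seg 1: a=3, c=M1/2=-9/4, d=(M2−M1)/(6·1)=3/4, b=Δ1−h1·(2M1+M2)/6=-7/2
t_q=5/4 → seg 1, τ=1/4; S=3+-7/2·τ+-9/4·τ²+3/4·τ³=511/256

  seg 0: a=5 b=-5/4 c=0 d=-3/4
  seg 1: a=3 b=-7/2 c=-9/4 d=3/4
S(5/4) = 511/256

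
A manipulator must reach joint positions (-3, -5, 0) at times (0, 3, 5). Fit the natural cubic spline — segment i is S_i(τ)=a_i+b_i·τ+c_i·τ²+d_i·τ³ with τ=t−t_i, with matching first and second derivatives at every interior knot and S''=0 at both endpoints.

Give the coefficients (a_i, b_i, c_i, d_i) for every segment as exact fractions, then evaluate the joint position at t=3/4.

Δ: Δ0=-2/3, Δ1=5/2
row 1: diag=10, rhs=19; c'=1/5, d'=19/10
back: M1=19/10
M: M0=0, M1=19/10, M2=0
seg 0: a=-3, c=M0/2=0, d=(M1−M0)/(6·3)=19/180, b=Δ0−h0·(2M0+M1)/6=-97/60
seg 1: a=-5, c=M1/2=19/20, d=(M2−M1)/(6·2)=-19/120, b=Δ1−h1·(2M1+M2)/6=37/30
t_q=3/4 → seg 0, τ=3/4; S=-3+-97/60·τ+0·τ²+19/180·τ³=-1067/256

  seg 0: a=-3 b=-97/60 c=0 d=19/180
  seg 1: a=-5 b=37/30 c=19/20 d=-19/120
S(3/4) = -1067/256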